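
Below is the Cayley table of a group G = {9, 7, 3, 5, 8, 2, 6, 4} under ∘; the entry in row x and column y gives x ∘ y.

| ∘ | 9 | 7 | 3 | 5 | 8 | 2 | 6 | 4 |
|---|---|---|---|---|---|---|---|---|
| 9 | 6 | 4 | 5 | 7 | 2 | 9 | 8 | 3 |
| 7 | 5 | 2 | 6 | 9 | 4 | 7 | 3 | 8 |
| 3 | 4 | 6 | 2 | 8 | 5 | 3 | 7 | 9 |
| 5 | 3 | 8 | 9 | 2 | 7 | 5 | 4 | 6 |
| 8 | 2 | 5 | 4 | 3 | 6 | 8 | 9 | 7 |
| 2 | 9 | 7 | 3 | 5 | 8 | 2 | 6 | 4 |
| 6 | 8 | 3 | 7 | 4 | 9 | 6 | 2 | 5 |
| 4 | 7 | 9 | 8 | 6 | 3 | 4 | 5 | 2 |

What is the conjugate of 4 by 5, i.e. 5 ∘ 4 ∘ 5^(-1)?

The identity is 2. In row 5, the entry 2 sits in column 5, so 5^(-1) = 5.
5 ∘ 4 = 6
6 ∘ 5 = 4
(Structurally, G here is isomorphic to the dihedral group D_4.)

4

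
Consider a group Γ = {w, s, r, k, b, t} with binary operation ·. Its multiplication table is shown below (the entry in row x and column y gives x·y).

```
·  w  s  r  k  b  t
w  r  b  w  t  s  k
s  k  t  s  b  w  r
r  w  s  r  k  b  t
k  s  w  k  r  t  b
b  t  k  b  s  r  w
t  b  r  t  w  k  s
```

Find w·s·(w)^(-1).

t

The identity is r. In row w, the entry r sits in column w, so w^(-1) = w.
w·s = b
b·w = t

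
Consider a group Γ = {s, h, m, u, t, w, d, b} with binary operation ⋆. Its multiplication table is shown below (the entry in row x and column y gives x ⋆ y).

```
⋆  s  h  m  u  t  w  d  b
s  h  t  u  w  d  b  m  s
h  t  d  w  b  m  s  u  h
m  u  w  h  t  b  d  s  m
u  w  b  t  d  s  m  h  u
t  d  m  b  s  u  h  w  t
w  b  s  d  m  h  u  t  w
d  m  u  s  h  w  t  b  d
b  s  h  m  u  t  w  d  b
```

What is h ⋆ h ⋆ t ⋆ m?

d

h ⋆ h = d
d ⋆ t = w
w ⋆ m = d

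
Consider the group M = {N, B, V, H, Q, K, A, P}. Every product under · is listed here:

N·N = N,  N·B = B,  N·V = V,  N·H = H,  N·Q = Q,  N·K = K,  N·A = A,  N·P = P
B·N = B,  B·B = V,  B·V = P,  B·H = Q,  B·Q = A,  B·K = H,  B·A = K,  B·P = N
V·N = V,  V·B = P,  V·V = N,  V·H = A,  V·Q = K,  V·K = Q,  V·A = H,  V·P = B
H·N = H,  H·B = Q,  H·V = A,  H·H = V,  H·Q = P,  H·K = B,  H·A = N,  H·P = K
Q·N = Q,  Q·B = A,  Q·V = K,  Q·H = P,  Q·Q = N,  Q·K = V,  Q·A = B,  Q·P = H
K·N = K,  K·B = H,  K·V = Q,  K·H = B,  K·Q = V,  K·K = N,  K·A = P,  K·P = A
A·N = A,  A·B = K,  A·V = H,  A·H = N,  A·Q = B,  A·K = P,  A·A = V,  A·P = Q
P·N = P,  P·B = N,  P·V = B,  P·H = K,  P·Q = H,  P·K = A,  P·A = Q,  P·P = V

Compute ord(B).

The identity element is N (its row matches the header).
B^1 = B
B^2 = B·B = V
B^3 = V·B = P
B^4 = P·B = N
The first power of B equal to the identity is B^4, so ord(B) = 4.
(Structurally, M here is isomorphic to Z_2 x Z_4.)

4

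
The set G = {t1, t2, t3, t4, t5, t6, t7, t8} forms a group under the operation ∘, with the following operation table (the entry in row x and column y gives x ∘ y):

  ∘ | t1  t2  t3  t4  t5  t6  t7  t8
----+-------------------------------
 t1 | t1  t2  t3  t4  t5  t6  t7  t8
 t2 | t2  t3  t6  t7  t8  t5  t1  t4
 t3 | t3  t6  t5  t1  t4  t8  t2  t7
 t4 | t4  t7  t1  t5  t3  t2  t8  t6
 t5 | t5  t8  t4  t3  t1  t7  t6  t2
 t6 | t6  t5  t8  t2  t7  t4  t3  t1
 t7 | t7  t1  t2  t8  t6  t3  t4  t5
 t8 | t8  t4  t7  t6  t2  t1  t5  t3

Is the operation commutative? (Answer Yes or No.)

Check whether the table is symmetric across its main diagonal.
Every entry (row x, col y) equals the entry (row y, col x), so G is abelian.

Yes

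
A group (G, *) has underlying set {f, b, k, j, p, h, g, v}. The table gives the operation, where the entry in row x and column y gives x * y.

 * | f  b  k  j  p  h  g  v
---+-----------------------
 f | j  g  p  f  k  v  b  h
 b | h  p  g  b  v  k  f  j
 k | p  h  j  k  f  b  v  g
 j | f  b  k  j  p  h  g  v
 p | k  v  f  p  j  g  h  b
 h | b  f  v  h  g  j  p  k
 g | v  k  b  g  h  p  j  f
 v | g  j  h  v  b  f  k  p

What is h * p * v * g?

b

h * p = g
g * v = f
f * g = b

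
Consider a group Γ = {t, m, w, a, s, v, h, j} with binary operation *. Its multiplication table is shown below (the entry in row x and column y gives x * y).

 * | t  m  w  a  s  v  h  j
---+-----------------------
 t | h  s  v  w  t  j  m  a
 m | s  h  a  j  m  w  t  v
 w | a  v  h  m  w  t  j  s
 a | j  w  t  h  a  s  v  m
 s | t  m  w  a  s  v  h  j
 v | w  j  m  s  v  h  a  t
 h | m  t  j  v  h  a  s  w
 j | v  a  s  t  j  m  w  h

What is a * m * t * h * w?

a * m = w
w * t = a
a * h = v
v * w = m

m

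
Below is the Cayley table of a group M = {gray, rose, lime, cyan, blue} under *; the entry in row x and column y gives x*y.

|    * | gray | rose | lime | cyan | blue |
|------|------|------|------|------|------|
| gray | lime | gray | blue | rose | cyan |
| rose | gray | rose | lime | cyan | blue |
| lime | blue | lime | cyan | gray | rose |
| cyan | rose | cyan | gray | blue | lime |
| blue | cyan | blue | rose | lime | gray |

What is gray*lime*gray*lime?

gray

gray*lime = blue
blue*gray = cyan
cyan*lime = gray
(Structurally, M here is isomorphic to the cyclic group Z_5.)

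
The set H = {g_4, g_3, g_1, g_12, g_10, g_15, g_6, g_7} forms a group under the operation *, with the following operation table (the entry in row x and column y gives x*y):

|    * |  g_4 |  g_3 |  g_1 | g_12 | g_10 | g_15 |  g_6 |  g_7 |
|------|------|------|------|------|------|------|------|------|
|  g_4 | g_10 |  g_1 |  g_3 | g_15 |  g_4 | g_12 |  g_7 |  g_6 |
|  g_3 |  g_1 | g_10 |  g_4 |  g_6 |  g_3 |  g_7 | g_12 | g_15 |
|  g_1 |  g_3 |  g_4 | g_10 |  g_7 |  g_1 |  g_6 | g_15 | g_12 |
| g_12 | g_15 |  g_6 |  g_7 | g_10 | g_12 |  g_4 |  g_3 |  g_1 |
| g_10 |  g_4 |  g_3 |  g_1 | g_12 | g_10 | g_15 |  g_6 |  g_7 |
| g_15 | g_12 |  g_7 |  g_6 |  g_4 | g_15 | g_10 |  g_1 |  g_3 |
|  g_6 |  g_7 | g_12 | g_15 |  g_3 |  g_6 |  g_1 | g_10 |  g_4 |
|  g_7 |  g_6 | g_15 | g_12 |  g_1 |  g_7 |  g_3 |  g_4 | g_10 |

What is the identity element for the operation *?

g_10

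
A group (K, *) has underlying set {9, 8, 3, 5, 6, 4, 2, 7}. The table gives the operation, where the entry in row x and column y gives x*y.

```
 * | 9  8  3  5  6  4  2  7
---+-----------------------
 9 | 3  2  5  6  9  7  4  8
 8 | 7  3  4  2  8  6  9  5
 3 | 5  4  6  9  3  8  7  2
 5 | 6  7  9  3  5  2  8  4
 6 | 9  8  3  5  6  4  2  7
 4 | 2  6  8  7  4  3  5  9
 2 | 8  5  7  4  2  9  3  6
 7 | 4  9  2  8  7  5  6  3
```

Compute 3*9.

Read row 3, column 9: 3*9 = 5.

5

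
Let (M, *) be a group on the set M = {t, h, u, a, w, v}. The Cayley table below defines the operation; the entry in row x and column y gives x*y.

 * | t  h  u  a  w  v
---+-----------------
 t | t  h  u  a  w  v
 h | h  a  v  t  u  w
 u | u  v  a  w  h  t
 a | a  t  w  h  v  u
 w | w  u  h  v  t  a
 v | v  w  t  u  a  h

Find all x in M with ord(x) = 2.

{w}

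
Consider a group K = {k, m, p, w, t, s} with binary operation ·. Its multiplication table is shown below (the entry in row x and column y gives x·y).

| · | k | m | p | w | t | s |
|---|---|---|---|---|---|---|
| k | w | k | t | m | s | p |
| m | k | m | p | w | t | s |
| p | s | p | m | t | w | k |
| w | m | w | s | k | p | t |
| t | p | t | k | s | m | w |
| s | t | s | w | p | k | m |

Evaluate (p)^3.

p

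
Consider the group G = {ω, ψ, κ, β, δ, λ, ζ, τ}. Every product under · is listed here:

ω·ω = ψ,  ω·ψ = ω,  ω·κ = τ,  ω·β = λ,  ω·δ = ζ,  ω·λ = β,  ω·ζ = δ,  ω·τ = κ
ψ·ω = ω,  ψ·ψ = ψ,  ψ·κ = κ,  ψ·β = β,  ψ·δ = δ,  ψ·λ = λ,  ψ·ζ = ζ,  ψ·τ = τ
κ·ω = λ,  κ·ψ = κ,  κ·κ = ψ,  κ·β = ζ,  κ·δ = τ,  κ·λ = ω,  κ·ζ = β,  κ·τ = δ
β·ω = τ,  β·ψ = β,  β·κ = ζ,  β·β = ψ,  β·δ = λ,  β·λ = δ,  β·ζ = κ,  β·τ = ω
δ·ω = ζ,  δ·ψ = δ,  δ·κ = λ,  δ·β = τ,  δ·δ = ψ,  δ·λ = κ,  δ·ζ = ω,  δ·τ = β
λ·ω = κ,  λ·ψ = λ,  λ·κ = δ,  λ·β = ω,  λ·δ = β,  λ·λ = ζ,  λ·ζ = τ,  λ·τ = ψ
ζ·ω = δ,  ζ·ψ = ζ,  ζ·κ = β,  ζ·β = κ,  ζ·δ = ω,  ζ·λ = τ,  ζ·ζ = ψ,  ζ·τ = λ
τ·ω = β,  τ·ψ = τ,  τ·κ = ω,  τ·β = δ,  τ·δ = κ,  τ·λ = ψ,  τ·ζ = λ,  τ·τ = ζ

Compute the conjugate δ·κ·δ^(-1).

The identity is ψ. In row δ, the entry ψ sits in column δ, so δ^(-1) = δ.
δ·κ = λ
λ·δ = β

β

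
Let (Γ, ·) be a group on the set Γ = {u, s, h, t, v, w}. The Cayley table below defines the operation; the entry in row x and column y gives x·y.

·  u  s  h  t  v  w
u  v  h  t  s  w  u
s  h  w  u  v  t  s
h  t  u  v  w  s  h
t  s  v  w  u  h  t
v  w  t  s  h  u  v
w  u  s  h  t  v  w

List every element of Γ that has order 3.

Identity is w. Compute the order of each non-identity element by repeated multiplication:
  u: u → v → w  (order 3)
  s: s → w  (order 2)
  h: h → v → s → u → t → w  (order 6)
  t: t → u → s → v → h → w  (order 6)
  v: v → u → w  (order 3)
Elements of order 3: {u, v}.

{u, v}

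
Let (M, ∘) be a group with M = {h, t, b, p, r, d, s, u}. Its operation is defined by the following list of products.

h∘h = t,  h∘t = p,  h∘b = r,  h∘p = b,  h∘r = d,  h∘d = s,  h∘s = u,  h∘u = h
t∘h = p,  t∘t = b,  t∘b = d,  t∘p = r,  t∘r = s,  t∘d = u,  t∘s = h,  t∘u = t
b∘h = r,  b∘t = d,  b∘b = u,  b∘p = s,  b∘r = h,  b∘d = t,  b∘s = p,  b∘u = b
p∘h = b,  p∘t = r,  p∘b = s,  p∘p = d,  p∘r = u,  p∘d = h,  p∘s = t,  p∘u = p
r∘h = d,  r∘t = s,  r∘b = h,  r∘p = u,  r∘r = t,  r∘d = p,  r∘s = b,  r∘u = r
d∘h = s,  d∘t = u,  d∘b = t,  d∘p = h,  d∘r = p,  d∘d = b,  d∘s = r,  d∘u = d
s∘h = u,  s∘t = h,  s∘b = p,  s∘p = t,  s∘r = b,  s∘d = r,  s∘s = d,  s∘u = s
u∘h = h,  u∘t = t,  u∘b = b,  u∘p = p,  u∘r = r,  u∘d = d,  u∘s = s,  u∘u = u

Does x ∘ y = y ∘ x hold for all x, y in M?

Check whether the table is symmetric across its main diagonal.
Every entry (row x, col y) equals the entry (row y, col x), so M is abelian.

Yes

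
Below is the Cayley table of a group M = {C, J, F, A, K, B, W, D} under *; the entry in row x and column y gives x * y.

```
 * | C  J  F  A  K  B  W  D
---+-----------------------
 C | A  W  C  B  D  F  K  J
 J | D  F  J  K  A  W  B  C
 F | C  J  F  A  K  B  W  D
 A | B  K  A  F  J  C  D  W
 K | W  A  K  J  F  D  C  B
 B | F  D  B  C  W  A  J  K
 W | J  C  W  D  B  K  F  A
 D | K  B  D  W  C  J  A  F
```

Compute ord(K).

2

The identity element is F (its row matches the header).
K^1 = K
K^2 = K * K = F
The first power of K equal to the identity is K^2, so ord(K) = 2.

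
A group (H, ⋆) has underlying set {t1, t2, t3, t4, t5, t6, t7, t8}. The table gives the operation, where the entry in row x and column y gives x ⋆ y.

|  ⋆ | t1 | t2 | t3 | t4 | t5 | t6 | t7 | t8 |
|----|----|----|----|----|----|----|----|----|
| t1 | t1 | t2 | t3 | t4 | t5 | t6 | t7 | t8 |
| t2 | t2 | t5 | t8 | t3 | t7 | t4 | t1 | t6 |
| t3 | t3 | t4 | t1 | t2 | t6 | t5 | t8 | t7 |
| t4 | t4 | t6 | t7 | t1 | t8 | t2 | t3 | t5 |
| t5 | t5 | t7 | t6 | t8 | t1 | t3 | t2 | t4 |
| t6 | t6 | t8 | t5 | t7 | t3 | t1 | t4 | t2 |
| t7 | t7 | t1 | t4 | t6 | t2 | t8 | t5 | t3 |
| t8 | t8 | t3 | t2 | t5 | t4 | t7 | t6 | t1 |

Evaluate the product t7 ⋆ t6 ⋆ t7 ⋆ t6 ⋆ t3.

t7 ⋆ t6 = t8
t8 ⋆ t7 = t6
t6 ⋆ t6 = t1
t1 ⋆ t3 = t3

t3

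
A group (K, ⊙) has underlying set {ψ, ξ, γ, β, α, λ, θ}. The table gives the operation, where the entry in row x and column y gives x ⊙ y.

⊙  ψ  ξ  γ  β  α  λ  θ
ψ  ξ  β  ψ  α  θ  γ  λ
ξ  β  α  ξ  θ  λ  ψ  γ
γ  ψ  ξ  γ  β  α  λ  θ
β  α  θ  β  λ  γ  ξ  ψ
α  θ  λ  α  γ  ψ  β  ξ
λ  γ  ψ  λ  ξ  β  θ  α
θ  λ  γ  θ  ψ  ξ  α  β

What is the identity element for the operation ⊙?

The identity e satisfies e ⊙ x = x for all x, so its row in the table reproduces the column headers.
Row γ reads: ψ, ξ, γ, β, α, λ, θ — exactly the header order. So γ is the identity.

γ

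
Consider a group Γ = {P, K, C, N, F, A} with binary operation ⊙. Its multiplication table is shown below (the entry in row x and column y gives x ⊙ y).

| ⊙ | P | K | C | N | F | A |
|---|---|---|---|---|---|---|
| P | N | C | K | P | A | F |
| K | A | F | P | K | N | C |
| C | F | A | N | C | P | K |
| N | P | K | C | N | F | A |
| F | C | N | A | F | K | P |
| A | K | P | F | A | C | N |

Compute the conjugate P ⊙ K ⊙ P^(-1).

The identity is N. In row P, the entry N sits in column P, so P^(-1) = P.
P ⊙ K = C
C ⊙ P = F

F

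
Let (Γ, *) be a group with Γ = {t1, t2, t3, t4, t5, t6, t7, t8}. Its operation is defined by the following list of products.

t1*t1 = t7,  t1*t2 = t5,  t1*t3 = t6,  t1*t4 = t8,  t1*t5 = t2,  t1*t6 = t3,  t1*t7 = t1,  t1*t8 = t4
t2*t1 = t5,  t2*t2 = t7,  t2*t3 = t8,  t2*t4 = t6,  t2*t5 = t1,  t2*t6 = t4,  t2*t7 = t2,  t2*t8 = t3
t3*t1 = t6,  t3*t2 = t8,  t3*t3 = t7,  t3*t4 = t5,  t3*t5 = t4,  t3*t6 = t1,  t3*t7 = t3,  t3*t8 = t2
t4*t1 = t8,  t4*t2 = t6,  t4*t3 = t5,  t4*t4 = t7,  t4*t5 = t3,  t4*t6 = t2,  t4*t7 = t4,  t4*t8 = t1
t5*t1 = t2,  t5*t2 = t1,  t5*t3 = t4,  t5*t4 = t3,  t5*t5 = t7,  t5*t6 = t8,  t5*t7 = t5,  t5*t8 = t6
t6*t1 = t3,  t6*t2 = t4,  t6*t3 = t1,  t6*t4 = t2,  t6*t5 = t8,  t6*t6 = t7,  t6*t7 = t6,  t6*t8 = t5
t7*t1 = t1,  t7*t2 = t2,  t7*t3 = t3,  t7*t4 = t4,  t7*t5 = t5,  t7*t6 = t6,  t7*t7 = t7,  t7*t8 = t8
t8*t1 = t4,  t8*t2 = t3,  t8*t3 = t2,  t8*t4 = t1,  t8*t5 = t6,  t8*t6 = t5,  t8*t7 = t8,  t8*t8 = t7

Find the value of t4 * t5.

t3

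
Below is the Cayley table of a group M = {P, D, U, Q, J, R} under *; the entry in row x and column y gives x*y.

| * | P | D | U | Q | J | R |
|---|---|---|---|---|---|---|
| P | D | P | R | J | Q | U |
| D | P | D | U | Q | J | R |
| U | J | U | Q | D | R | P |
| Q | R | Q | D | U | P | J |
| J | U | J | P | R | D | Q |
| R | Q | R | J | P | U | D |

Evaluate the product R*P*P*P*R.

J

R*P = Q
Q*P = R
R*P = Q
Q*R = J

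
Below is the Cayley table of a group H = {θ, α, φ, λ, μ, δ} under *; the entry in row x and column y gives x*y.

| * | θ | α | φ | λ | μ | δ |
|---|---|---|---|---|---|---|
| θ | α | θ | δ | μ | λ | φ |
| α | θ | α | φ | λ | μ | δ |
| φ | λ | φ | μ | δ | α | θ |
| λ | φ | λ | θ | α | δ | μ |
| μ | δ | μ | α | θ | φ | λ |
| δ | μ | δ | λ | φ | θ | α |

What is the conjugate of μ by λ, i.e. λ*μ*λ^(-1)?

The identity is α. In row λ, the entry α sits in column λ, so λ^(-1) = λ.
λ*μ = δ
δ*λ = φ

φ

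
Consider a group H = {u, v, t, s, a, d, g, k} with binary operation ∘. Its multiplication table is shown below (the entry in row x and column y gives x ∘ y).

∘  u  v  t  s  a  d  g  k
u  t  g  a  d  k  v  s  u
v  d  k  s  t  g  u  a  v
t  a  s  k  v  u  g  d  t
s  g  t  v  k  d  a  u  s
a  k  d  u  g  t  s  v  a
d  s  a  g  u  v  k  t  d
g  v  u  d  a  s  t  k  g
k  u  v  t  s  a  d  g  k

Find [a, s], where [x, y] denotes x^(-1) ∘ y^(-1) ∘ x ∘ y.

t

Identity is k; from the table a^(-1) = u and s^(-1) = s.
u ∘ s = d
d ∘ a = v
v ∘ s = t
(Structurally, H here is isomorphic to the dihedral group D_4.)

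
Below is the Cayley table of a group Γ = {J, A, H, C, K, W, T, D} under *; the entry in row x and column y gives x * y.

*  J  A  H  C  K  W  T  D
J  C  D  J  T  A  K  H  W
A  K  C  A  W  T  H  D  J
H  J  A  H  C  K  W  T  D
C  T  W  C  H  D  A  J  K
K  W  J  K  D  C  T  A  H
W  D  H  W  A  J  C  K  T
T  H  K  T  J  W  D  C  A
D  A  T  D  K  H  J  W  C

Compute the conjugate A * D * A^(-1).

K

The identity is H. In row A, the entry H sits in column W, so A^(-1) = W.
A * D = J
J * W = K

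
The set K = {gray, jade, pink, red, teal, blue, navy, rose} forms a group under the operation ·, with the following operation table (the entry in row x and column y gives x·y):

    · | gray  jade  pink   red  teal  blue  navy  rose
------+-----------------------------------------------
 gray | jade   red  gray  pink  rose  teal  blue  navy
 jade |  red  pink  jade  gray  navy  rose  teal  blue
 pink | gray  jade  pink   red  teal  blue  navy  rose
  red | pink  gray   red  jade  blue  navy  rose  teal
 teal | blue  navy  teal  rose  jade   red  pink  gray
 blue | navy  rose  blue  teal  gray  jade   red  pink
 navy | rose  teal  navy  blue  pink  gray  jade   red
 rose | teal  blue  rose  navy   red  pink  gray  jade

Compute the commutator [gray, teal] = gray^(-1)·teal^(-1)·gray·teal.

Identity is pink; from the table gray^(-1) = red and teal^(-1) = navy.
red·navy = rose
rose·gray = teal
teal·teal = jade

jade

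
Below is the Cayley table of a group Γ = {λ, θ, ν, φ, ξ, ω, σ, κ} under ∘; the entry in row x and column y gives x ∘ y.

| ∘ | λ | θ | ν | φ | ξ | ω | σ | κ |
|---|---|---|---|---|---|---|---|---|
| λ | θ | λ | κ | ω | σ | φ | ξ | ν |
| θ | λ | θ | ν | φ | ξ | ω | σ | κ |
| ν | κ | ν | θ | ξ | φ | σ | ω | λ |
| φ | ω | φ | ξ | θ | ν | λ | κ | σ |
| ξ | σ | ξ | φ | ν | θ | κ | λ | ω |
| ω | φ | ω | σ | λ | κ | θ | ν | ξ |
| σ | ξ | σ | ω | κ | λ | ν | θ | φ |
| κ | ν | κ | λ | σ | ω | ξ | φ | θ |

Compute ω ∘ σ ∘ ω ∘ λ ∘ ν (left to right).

ω ∘ σ = ν
ν ∘ ω = σ
σ ∘ λ = ξ
ξ ∘ ν = φ
(Structurally, Γ here is isomorphic to the elementary abelian group (Z_2)^3.)

φ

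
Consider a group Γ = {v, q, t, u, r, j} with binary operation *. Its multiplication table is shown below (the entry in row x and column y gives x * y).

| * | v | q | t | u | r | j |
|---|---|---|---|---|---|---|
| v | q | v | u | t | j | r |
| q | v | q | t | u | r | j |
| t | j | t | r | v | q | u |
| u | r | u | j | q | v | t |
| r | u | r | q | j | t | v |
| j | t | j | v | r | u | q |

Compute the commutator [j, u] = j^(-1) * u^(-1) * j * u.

t

Identity is q; from the table j^(-1) = j and u^(-1) = u.
j * u = r
r * j = v
v * u = t
(Structurally, Γ here is isomorphic to the symmetric group S_3.)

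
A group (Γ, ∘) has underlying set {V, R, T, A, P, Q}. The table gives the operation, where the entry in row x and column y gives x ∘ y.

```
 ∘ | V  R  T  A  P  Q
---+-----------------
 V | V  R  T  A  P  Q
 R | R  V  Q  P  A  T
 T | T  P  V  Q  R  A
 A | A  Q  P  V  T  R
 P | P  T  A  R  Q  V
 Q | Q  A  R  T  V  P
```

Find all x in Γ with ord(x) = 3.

{P, Q}

Identity is V. Compute the order of each non-identity element by repeated multiplication:
  R: R → V  (order 2)
  T: T → V  (order 2)
  A: A → V  (order 2)
  P: P → Q → V  (order 3)
  Q: Q → P → V  (order 3)
Elements of order 3: {P, Q}.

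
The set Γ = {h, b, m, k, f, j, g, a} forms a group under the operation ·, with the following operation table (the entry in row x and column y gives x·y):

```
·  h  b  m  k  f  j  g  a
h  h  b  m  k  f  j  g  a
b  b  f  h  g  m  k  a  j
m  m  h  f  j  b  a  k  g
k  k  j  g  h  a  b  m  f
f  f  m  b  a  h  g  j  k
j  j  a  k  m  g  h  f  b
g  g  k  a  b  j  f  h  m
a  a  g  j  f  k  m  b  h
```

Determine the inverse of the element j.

First locate the identity: row h matches the header, so h is the identity.
Scan row j for h: j·j = h. Hence j^(-1) = j.

j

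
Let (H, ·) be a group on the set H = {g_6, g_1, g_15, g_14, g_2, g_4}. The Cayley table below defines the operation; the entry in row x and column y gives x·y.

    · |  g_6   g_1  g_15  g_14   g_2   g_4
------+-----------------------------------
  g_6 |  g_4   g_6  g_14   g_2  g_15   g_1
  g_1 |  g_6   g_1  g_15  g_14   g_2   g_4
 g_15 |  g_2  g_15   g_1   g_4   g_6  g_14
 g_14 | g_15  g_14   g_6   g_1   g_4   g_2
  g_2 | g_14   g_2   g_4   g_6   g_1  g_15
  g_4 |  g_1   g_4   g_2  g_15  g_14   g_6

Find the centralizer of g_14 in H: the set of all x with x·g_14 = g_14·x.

{g_1, g_14}

Compare row g_14 with column g_14 entry by entry.
g_2·g_14 = g_6 but g_14·g_2 = g_4, so g_2 does not.
Collecting the elements that commute with g_14: C(g_14) = {g_1, g_14}.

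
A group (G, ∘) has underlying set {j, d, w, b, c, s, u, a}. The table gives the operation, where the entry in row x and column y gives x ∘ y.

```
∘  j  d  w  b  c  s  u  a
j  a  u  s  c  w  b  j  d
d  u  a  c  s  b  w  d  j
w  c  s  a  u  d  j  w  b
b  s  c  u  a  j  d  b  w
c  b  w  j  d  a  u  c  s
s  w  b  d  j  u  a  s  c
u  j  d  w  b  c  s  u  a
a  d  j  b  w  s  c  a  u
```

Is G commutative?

d ∘ w = c but w ∘ d = s.
Since d and w do not commute, G is not abelian.

No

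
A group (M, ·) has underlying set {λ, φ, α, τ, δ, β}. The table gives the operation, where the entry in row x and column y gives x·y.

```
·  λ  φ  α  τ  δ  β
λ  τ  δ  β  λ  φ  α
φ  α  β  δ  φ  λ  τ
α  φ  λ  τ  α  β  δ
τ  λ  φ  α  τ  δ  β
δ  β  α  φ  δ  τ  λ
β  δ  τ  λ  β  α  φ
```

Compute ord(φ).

3

The identity element is τ (its row matches the header).
φ^1 = φ
φ^2 = φ·φ = β
φ^3 = β·φ = τ
The first power of φ equal to the identity is φ^3, so ord(φ) = 3.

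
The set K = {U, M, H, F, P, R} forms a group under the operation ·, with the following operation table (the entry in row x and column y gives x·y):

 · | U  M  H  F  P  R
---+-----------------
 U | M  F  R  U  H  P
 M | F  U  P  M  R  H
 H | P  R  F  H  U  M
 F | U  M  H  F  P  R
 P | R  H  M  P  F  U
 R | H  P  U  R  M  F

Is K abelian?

No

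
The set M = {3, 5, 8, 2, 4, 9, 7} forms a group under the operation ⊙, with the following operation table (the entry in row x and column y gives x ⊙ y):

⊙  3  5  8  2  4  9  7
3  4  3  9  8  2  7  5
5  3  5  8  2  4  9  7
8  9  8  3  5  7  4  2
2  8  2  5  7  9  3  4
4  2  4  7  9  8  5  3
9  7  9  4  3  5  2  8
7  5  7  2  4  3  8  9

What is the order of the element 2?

7

The identity element is 5 (its row matches the header).
2^1 = 2
2^2 = 2 ⊙ 2 = 7
2^3 = 7 ⊙ 2 = 4
2^4 = 4 ⊙ 2 = 9
2^5 = 9 ⊙ 2 = 3
2^6 = 3 ⊙ 2 = 8
2^7 = 8 ⊙ 2 = 5
The first power of 2 equal to the identity is 2^7, so ord(2) = 7.
(Structurally, M here is isomorphic to the cyclic group Z_7.)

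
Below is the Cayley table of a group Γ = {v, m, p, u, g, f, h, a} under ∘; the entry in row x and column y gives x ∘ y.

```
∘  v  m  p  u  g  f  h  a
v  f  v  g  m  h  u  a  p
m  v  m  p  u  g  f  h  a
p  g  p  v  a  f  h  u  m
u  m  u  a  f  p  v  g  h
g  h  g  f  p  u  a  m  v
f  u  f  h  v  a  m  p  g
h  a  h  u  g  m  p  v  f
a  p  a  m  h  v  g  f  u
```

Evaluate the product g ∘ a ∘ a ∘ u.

g ∘ a = v
v ∘ a = p
p ∘ u = a

a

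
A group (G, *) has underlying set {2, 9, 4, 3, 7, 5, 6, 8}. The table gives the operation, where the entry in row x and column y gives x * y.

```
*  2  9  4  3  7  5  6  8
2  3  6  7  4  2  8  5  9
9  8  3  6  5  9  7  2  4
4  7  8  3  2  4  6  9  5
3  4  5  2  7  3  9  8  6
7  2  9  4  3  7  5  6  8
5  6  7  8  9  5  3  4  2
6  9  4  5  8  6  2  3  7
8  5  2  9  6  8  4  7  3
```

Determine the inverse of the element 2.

4

First locate the identity: row 7 matches the header, so 7 is the identity.
Scan row 2 for 7: 2 * 4 = 7. Hence 2^(-1) = 4.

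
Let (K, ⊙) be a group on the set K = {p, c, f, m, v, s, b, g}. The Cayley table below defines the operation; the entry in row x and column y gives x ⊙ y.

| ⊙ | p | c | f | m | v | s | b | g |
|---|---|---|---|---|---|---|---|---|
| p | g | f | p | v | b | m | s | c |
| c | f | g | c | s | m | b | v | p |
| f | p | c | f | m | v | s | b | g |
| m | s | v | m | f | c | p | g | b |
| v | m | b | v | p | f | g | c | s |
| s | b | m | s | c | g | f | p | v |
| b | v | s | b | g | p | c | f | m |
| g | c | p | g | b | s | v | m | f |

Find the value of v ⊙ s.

Read row v, column s: v ⊙ s = g.
(Structurally, K here is isomorphic to the dihedral group D_4.)

g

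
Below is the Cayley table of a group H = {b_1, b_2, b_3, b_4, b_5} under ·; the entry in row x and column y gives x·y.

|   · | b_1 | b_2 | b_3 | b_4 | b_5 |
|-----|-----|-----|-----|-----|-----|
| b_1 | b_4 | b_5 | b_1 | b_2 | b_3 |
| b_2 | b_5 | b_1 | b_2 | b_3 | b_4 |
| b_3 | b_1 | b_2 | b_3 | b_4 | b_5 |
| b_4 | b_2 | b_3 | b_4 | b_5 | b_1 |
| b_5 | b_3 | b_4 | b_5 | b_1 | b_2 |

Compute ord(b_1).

5

The identity element is b_3 (its row matches the header).
b_1^1 = b_1
b_1^2 = b_1·b_1 = b_4
b_1^3 = b_4·b_1 = b_2
b_1^4 = b_2·b_1 = b_5
b_1^5 = b_5·b_1 = b_3
The first power of b_1 equal to the identity is b_1^5, so ord(b_1) = 5.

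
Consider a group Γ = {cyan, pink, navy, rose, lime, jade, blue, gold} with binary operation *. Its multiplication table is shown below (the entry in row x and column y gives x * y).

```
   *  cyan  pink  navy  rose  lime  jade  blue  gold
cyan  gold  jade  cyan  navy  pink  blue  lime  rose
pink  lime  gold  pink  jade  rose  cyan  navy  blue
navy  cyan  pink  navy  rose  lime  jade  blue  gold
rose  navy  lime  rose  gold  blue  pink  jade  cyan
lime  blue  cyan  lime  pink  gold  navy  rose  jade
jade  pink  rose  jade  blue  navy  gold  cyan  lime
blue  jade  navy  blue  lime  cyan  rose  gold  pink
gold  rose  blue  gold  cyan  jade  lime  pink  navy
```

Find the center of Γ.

An element z is central iff its row equals its column in the table.
For blue: blue * rose = lime ≠ jade = rose * blue, so blue ∉ Z.
Checking each element this way leaves Z(Γ) = {gold, navy}.
(Structurally, Γ here is isomorphic to the quaternion group Q_8.)

{gold, navy}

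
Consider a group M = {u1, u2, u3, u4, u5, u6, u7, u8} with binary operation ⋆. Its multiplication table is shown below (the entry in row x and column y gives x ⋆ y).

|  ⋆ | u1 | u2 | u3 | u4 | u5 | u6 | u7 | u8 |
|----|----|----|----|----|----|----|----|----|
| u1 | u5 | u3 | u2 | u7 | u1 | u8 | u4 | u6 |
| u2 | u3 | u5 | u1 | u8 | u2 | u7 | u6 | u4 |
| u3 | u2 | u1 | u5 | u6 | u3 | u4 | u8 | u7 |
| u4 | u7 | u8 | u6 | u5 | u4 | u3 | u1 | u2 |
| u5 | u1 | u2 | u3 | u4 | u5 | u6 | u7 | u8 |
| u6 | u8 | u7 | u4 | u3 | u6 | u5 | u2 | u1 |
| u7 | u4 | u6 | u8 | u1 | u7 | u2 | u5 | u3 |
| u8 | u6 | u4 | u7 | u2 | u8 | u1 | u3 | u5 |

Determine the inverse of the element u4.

First locate the identity: row u5 matches the header, so u5 is the identity.
Scan row u4 for u5: u4 ⋆ u4 = u5. Hence u4^(-1) = u4.

u4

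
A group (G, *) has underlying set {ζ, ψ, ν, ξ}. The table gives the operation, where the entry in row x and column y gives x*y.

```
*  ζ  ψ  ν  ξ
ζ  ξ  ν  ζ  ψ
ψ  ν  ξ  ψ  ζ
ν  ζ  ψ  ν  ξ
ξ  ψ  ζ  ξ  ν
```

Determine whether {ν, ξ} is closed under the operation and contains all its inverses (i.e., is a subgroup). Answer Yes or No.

Yes

{ν, ξ} contains the identity ν.
Checking products: every product of two elements of {ν, ξ} (read from the table) lies in {ν, ξ}, so the set is closed.
In a finite group, a nonempty closed subset is a subgroup. So {ν, ξ} ≤ G.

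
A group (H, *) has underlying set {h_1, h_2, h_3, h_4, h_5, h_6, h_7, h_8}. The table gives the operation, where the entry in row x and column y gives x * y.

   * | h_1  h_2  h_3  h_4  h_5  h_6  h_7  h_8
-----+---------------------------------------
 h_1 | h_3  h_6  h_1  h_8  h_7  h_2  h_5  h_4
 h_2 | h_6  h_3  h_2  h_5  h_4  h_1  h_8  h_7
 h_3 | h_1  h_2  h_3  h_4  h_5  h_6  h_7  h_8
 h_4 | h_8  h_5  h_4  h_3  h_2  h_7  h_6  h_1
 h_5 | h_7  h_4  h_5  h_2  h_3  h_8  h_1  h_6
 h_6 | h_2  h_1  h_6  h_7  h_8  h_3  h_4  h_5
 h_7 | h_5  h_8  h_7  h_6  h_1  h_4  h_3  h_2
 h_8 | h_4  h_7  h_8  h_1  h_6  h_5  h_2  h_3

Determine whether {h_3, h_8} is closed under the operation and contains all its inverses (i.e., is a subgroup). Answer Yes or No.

Yes

{h_3, h_8} contains the identity h_3.
Checking products: every product of two elements of {h_3, h_8} (read from the table) lies in {h_3, h_8}, so the set is closed.
In a finite group, a nonempty closed subset is a subgroup. So {h_3, h_8} ≤ H.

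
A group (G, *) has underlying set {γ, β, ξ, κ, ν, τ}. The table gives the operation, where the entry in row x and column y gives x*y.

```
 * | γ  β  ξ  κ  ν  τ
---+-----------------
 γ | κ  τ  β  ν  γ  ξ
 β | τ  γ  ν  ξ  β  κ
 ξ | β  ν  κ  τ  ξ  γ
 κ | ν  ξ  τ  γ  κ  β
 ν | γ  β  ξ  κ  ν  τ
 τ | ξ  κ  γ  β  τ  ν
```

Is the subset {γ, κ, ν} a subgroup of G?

Yes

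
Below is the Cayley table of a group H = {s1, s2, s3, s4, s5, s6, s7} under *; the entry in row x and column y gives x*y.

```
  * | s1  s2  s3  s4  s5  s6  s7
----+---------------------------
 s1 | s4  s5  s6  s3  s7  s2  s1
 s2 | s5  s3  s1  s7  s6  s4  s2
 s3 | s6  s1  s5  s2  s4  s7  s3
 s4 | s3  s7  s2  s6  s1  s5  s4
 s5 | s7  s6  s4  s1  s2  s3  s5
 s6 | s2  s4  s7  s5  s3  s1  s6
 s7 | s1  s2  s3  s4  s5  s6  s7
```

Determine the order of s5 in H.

The identity element is s7 (its row matches the header).
s5^1 = s5
s5^2 = s5*s5 = s2
s5^3 = s2*s5 = s6
s5^4 = s6*s5 = s3
s5^5 = s3*s5 = s4
s5^6 = s4*s5 = s1
s5^7 = s1*s5 = s7
The first power of s5 equal to the identity is s5^7, so ord(s5) = 7.

7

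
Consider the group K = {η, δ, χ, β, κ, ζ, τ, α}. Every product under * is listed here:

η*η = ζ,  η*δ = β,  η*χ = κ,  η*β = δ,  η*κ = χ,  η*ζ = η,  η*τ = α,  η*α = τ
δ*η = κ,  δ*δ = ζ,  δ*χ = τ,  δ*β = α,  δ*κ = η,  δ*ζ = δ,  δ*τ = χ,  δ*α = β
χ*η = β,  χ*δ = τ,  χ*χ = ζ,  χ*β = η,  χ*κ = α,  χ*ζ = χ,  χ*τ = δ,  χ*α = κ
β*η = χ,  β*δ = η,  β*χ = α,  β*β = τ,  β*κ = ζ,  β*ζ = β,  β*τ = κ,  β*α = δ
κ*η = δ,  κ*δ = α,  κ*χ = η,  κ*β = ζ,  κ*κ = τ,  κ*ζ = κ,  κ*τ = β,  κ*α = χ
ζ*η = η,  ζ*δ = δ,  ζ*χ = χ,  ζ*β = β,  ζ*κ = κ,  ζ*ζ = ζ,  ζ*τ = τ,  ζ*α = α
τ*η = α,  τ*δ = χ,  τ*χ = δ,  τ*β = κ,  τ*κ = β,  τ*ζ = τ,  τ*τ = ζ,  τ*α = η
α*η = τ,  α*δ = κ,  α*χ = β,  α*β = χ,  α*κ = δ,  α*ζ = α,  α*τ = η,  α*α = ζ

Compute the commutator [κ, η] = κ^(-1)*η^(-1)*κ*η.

Identity is ζ; from the table κ^(-1) = β and η^(-1) = η.
β*η = χ
χ*κ = α
α*η = τ

τ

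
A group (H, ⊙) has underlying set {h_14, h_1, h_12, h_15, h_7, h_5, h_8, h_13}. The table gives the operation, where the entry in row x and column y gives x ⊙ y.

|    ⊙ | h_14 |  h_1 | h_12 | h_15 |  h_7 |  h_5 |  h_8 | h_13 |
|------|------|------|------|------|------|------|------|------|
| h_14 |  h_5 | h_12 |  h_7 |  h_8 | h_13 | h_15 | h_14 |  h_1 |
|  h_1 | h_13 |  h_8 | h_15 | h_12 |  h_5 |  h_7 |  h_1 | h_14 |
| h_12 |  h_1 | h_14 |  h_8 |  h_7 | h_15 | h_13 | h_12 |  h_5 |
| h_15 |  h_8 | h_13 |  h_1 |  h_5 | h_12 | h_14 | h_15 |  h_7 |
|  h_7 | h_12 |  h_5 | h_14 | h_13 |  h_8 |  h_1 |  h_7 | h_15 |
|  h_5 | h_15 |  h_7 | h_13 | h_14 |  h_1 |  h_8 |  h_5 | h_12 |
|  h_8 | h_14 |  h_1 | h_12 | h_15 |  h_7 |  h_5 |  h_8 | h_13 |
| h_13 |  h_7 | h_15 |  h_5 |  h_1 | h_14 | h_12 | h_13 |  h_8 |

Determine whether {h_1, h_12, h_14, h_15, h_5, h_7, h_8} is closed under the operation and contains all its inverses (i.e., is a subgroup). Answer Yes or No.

No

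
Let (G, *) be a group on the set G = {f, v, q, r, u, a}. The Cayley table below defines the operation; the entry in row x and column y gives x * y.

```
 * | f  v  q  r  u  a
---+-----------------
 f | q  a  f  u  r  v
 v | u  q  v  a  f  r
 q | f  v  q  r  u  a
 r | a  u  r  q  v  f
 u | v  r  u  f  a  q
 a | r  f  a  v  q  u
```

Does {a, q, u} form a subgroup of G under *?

{a, q, u} contains the identity q.
Checking products: every product of two elements of {a, q, u} (read from the table) lies in {a, q, u}, so the set is closed.
In a finite group, a nonempty closed subset is a subgroup. So {a, q, u} ≤ G.

Yes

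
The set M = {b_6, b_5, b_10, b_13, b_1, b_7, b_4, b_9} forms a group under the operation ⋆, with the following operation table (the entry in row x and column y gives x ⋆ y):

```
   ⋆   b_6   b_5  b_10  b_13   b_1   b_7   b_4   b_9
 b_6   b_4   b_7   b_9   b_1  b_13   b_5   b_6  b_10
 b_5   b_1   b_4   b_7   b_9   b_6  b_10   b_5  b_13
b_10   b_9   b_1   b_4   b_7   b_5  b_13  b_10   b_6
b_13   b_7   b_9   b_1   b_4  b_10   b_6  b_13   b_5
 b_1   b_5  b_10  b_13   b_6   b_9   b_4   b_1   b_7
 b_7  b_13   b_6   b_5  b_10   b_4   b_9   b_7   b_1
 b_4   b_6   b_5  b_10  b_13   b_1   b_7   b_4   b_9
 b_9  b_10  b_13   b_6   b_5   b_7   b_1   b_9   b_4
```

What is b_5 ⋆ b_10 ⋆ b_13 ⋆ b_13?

b_5 ⋆ b_10 = b_7
b_7 ⋆ b_13 = b_10
b_10 ⋆ b_13 = b_7

b_7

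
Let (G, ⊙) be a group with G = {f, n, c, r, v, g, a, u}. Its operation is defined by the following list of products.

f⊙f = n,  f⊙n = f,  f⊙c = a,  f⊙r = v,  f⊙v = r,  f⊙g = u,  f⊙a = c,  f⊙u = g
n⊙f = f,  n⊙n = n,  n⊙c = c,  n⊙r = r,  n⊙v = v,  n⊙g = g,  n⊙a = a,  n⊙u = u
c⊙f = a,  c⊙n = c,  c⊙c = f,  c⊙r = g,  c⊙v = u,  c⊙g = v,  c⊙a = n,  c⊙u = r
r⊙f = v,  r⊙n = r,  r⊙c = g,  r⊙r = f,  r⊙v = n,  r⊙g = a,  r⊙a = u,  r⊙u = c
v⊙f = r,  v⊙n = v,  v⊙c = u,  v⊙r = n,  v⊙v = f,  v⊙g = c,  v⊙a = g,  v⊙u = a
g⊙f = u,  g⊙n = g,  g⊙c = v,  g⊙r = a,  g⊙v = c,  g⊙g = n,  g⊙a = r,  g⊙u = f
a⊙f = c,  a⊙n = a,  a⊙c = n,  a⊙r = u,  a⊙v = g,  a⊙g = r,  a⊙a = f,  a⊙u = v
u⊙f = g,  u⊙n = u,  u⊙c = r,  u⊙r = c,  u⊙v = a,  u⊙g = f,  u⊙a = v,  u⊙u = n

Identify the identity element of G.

n

The identity e satisfies e ⊙ x = x for all x, so its row in the table reproduces the column headers.
Row n reads: f, n, c, r, v, g, a, u — exactly the header order. So n is the identity.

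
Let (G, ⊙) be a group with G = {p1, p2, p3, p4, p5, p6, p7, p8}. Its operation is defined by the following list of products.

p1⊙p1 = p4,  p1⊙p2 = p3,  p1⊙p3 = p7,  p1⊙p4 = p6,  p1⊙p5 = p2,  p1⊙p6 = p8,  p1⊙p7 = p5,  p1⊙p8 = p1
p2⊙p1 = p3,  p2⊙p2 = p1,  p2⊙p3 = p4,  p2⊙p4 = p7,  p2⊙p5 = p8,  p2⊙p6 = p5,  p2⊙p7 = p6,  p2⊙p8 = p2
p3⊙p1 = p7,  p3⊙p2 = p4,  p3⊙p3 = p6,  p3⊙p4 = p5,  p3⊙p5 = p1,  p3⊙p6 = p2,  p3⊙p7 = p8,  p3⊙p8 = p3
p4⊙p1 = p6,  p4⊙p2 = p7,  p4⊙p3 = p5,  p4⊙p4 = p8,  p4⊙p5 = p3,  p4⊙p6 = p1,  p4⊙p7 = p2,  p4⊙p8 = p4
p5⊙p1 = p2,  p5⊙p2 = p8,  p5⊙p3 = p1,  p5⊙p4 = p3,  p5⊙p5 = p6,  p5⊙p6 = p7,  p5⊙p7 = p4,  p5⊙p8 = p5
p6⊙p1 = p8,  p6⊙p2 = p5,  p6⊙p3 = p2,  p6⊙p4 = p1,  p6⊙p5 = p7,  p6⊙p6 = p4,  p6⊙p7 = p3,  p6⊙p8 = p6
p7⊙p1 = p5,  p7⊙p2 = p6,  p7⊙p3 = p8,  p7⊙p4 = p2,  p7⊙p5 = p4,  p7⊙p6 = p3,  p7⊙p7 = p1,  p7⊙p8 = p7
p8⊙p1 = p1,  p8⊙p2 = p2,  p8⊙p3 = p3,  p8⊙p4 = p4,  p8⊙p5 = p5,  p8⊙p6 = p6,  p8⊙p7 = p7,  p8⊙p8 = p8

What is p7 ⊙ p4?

p2

Read row p7, column p4: p7 ⊙ p4 = p2.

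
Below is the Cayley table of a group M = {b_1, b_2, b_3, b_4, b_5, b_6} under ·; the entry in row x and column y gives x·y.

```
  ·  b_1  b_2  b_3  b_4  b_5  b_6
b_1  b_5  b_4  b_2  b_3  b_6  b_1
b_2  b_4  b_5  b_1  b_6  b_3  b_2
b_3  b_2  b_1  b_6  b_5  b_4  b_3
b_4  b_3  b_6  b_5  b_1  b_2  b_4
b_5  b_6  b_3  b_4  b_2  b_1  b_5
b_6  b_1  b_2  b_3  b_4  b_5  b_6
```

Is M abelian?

Check whether the table is symmetric across its main diagonal.
Every entry (row x, col y) equals the entry (row y, col x), so M is abelian.
(In fact M ≅ the cyclic group Z_6.)

Yes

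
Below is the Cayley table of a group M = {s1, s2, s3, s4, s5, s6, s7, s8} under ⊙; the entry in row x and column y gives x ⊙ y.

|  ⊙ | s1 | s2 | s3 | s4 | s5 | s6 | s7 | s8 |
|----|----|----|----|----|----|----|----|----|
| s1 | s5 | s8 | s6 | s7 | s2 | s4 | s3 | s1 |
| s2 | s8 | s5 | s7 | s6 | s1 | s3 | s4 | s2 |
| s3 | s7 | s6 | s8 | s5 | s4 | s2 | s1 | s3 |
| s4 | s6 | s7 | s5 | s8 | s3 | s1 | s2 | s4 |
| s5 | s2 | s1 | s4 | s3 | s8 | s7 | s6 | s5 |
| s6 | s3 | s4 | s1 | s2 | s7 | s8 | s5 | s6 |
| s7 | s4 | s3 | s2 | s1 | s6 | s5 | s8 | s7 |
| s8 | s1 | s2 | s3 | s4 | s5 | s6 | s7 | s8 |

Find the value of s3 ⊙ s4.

s5

Read row s3, column s4: s3 ⊙ s4 = s5.
(Structurally, M here is isomorphic to the dihedral group D_4.)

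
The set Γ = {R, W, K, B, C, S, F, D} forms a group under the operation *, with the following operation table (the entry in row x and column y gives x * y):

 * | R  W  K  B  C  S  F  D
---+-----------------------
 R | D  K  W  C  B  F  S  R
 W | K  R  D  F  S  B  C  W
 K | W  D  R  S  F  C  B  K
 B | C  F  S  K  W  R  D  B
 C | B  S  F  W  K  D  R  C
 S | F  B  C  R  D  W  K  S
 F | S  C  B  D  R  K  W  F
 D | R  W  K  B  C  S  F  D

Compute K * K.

Read row K, column K: K * K = R.

R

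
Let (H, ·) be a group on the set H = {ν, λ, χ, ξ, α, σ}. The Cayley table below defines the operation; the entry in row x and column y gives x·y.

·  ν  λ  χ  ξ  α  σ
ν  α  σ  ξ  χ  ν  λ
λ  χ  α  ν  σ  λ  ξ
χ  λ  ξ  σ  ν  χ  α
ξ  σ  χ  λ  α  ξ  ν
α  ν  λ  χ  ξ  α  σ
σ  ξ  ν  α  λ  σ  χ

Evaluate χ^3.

α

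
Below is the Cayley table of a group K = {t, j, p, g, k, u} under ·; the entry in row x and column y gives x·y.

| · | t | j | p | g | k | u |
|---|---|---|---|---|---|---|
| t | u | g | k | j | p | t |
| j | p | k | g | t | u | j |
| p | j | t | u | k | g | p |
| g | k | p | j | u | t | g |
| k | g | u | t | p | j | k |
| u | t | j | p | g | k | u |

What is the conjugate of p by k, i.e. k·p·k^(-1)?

g

The identity is u. In row k, the entry u sits in column j, so k^(-1) = j.
k·p = t
t·j = g
(Structurally, K here is isomorphic to the symmetric group S_3.)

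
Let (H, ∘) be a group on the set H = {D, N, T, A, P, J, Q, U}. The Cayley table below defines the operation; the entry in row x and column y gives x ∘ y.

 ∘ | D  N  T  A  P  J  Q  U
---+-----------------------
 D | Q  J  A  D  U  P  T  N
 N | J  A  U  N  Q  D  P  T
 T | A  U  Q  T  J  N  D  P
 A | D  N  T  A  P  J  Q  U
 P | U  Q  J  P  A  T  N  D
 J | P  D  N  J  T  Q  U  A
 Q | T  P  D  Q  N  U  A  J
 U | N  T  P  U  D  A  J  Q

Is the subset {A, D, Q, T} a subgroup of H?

Yes

{A, D, Q, T} contains the identity A.
Checking products: every product of two elements of {A, D, Q, T} (read from the table) lies in {A, D, Q, T}, so the set is closed.
In a finite group, a nonempty closed subset is a subgroup. So {A, D, Q, T} ≤ H.
(Structurally, H here is isomorphic to Z_2 x Z_4.)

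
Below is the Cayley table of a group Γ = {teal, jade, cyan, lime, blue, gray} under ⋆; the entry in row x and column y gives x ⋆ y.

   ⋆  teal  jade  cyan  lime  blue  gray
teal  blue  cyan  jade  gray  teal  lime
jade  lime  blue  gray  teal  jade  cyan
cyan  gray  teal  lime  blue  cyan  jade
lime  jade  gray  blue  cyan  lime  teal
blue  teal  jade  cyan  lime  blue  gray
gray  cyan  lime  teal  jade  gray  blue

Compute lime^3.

lime^1 = lime
lime^2 = lime ⋆ lime = cyan
lime^3 = cyan ⋆ lime = blue
(Structurally, Γ here is isomorphic to the symmetric group S_3.)

blue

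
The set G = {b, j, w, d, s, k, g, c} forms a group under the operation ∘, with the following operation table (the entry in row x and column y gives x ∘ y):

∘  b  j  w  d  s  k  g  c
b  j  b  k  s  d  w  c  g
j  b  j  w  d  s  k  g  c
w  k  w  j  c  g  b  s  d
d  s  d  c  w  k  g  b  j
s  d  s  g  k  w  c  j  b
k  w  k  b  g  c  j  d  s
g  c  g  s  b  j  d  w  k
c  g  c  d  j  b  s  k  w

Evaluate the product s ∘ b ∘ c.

j

s ∘ b = d
d ∘ c = j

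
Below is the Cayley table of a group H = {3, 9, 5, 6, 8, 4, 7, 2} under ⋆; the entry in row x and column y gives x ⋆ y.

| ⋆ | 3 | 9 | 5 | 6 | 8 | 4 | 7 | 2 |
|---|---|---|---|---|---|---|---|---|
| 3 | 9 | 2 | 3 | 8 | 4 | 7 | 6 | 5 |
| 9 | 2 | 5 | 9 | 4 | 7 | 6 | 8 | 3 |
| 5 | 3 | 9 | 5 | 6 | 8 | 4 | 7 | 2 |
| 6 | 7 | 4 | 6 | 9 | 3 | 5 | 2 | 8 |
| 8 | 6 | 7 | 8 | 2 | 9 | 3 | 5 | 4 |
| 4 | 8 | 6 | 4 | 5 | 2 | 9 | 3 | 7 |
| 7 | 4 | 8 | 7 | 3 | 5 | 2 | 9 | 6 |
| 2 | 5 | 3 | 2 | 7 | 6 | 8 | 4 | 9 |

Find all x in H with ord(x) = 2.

{9}

Identity is 5. Compute the order of each non-identity element by repeated multiplication:
  3: 3 → 9 → 2 → 5  (order 4)
  9: 9 → 5  (order 2)
  6: 6 → 9 → 4 → 5  (order 4)
  8: 8 → 9 → 7 → 5  (order 4)
  4: 4 → 9 → 6 → 5  (order 4)
  7: 7 → 9 → 8 → 5  (order 4)
  2: 2 → 9 → 3 → 5  (order 4)
Elements of order 2: {9}.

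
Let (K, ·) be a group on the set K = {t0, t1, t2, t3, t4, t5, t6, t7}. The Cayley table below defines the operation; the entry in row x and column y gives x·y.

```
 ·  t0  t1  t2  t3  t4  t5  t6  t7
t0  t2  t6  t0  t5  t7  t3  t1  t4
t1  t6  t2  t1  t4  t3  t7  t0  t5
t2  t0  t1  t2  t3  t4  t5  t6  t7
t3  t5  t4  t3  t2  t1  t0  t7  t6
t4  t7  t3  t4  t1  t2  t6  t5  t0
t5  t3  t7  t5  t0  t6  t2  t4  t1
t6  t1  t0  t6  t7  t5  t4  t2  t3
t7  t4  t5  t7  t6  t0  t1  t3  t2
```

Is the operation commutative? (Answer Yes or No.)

Yes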